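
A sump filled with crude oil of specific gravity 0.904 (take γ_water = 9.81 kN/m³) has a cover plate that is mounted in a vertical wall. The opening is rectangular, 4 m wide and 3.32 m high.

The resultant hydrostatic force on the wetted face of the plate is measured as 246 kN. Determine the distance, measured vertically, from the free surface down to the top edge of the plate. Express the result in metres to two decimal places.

d_top ≈ 0.43 m

γ = 0.904 × 9.81 = 8.86824 kN/m³.
A = 4 × 3.32 = 13.28 m².
From F = γ·h_c·A, the centroid depth is h_c = 246/(8.86824 × 13.28) = 2.08881 m.
The centroid lies 3.32/2 = 1.66 m below the top edge, so the top edge sits at h_top = 2.08881 − 1.66 = 0.42881 m below the surface.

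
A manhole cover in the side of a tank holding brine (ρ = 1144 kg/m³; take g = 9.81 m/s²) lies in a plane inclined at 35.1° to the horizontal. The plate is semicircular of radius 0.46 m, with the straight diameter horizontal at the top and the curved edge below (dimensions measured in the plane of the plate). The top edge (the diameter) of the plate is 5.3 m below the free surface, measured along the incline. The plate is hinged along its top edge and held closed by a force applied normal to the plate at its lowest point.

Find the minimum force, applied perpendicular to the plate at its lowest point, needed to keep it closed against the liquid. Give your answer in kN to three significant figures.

P ≈ 5.07 kN

γ = ρg = 1144 × 9.81 / 1000 = 11.22264 kN/m³.
Let θ = 35.1° be the plate's angle to the horizontal; measure y along the incline from where the plane meets the free surface. Vertical depth h = y·sinθ with sinθ = 0.575005.
The centroid of a semicircle lies 4r/(3π) = 0.19523 m from the diameter, here below the top edge, so y_c = 5.3 + 0.19523 = 5.49523 m and h_c = 5.49523 × 0.575005 = 3.15978 m.
A = πr²/2 = π × 0.46²/2 = 0.332381 m².
Resultant F = γ·h_c·A = 11.22264 × 3.15978 × 0.332381 = 11.7866 kN.
I_c = (π/8 − 8/(9π))·r⁴ = 0.109757 × 0.46⁴ = 0.00491432 m⁴.
Centre of pressure: y_p = y_c + I_c/(y_c·A) = 5.49523 + 0.00491432/(5.49523 × 0.332381) = 5.49523 + 0.00269055 = 5.49792 m along the plane.
The resultant acts 0.19523 + 0.00269055 = 0.197921 m (along the plate) below the hinge at the top edge, so the moment about the hinge is M = F × 0.197921 = 11.7866 × 0.197921 = 2.33282 kN·m.
A normal force at the bottom, 0.46 m from the hinge, must supply this moment: P = 2.33282/0.46 = 5.07135 kN.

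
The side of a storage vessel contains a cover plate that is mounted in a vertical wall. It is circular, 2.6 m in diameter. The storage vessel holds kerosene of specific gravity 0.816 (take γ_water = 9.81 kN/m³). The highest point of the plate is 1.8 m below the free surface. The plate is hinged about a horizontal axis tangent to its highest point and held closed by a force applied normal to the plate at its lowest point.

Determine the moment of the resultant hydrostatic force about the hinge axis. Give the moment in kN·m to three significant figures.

M ≈ 189 kN·m

γ = 0.816 × 9.81 = 8.00496 kN/m³.
The centroid is at the centre, 1.3 m below the top of the plate, so the centroid depth is h_c = 1.8 + 1.3 = 3.1 m.
A = π(1.3)² = 5.30929 m².
Resultant F = γ·h_c·A = 8.00496 × 3.1 × 5.30929 = 131.752 kN.
I_c = πr⁴/4 = π × 1.3⁴/4 = 2.24318 m⁴.
Centre of pressure: y_p = y_c + I_c/(y_c·A) = 3.1 + 2.24318/(3.1 × 5.30929) = 3.1 + 0.136291 = 3.23629 m along the plane.
The resultant acts 1.3 + 0.136291 = 1.43629 m (along the plate) below the hinge at the top edge, so the moment about the hinge is M = F × 1.43629 = 131.752 × 1.43629 = 189.234 kN·m.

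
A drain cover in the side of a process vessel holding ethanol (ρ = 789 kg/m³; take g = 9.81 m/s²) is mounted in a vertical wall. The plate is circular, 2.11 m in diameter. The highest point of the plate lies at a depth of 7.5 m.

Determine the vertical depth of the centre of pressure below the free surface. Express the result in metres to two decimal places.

γ = ρg = 789 × 9.81 / 1000 = 7.74009 kN/m³.
The centroid is at the centre, 1.055 m below the top of the plate, so the centroid depth is h_c = 7.5 + 1.055 = 8.555 m.
A = π(1.055)² = 3.49667 m².
Resultant F = γ·h_c·A = 7.74009 × 8.555 × 3.49667 = 231.537 kN.
I_c = πr⁴/4 = π × 1.055⁴/4 = 0.972971 m⁴.
Centre of pressure: y_p = y_c + I_c/(y_c·A) = 8.555 + 0.972971/(8.555 × 3.49667) = 8.555 + 0.0325256 = 8.58753 m along the plane.

h_p = 8.59 m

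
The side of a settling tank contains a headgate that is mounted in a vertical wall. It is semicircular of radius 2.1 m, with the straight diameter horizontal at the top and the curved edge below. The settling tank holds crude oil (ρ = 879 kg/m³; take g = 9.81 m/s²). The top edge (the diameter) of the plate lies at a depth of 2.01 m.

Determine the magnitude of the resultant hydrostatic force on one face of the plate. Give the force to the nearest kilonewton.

γ = ρg = 879 × 9.81 / 1000 = 8.62299 kN/m³.
The centroid of a semicircle lies 4r/(3π) = 0.891268 m from the diameter, here below the top edge, so the centroid depth is h_c = 2.01 + 0.891268 = 2.90127 m.
A = πr²/2 = π × 2.1²/2 = 6.92721 m².
Resultant F = γ·h_c·A = 8.62299 × 2.90127 × 6.92721 = 173.302 kN.

F ≈ 173 kN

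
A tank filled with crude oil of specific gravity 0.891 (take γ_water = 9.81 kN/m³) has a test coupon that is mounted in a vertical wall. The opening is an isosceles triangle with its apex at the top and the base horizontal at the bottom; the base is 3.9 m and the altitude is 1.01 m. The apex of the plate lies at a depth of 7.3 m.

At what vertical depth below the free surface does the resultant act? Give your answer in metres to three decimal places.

h_p = 7.980 m

γ = 0.891 × 9.81 = 8.74071 kN/m³.
With the apex up, the centroid sits 2h/3 = 2 × 1.01/3 = 0.673333 m below the apex, so the centroid depth is h_c = 7.3 + 0.673333 = 7.97333 m.
A = ½ × 3.9 × 1.01 = 1.9695 m².
Resultant F = γ·h_c·A = 8.74071 × 7.97333 × 1.9695 = 137.26 kN.
I_c = b·h³/36 = 3.9 × 1.01³/36 = 0.111616 m⁴.
Centre of pressure: y_p = y_c + I_c/(y_c·A) = 7.97333 + 0.111616/(7.97333 × 1.9695) = 7.97333 + 0.00710773 = 7.98044 m along the plane.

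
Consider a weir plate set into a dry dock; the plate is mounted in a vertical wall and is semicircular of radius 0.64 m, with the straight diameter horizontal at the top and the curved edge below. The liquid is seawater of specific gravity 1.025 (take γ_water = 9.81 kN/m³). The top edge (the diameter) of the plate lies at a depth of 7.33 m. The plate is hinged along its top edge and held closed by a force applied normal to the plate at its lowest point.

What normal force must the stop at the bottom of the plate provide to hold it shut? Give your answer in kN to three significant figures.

P ≈ 21.2 kN

γ = 1.025 × 9.81 = 10.05525 kN/m³.
The centroid of a semicircle lies 4r/(3π) = 0.271624 m from the diameter, here below the top edge, so the centroid depth is h_c = 7.33 + 0.271624 = 7.60162 m.
A = πr²/2 = π × 0.64²/2 = 0.643398 m².
Resultant F = γ·h_c·A = 10.05525 × 7.60162 × 0.643398 = 49.1789 kN.
I_c = (π/8 − 8/(9π))·r⁴ = 0.109757 × 0.64⁴ = 0.0184142 m⁴.
Centre of pressure: y_p = y_c + I_c/(y_c·A) = 7.60162 + 0.0184142/(7.60162 × 0.643398) = 7.60162 + 0.00376502 = 7.60539 m along the plane.
The resultant acts 0.271624 + 0.00376502 = 0.275389 m (along the plate) below the hinge at the top edge, so the moment about the hinge is M = F × 0.275389 = 49.1789 × 0.275389 = 13.5433 kN·m.
A normal force at the bottom, 0.64 m from the hinge, must supply this moment: P = 13.5433/0.64 = 21.1614 kN.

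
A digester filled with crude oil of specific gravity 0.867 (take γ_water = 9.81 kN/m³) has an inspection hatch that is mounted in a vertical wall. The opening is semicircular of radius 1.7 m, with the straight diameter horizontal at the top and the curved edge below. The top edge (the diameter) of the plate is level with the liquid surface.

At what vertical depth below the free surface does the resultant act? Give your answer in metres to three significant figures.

γ = 0.867 × 9.81 = 8.50527 kN/m³.
The centroid of a semicircle lies 4r/(3π) = 0.721502 m from the diameter, here below the top edge, so the centroid depth is h_c = 0.721502 m.
A = πr²/2 = π × 1.7²/2 = 4.5396 m².
Resultant F = γ·h_c·A = 8.50527 × 0.721502 × 4.5396 = 27.8576 kN.
I_c = (π/8 − 8/(9π))·r⁴ = 0.109757 × 1.7⁴ = 0.916701 m⁴.
Centre of pressure: y_p = y_c + I_c/(y_c·A) = 0.721502 + 0.916701/(0.721502 × 4.5396) = 0.721502 + 0.27988 = 1.00138 m along the plane.

h_p = 1.00 m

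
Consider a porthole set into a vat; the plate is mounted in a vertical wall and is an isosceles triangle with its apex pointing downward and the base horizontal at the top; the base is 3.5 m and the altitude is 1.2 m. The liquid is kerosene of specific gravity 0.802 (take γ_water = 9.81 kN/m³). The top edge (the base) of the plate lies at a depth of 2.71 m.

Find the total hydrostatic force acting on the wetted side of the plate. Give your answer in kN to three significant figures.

γ = 0.802 × 9.81 = 7.86762 kN/m³.
With the apex down, the centroid sits h/3 = 1.2/3 = 0.4 m below the base (the top edge), so the centroid depth is h_c = 2.71 + 0.4 = 3.11 m.
A = ½ × 3.5 × 1.2 = 2.1 m².
Resultant F = γ·h_c·A = 7.86762 × 3.11 × 2.1 = 51.3834 kN.

F ≈ 51.4 kN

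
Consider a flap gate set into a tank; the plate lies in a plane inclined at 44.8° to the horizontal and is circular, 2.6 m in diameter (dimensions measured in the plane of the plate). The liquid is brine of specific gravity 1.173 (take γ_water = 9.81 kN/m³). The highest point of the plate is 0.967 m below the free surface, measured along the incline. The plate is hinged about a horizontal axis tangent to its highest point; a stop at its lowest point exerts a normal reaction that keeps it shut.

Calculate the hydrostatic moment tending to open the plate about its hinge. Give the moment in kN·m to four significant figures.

M ≈ 145.1 kN·m

γ = 1.173 × 9.81 = 11.50713 kN/m³.
Let θ = 44.8° be the plate's angle to the horizontal; measure y along the incline from where the plane meets the free surface. Vertical depth h = y·sinθ with sinθ = 0.704634.
The centroid is at the centre, 1.3 m below the top of the plate, so y_c = 0.967 + 1.3 = 2.267 m and h_c = 2.267 × 0.704634 = 1.59741 m.
A = π(1.3)² = 5.30929 m².
Resultant F = γ·h_c·A = 11.50713 × 1.59741 × 5.30929 = 97.5933 kN.
I_c = πr⁴/4 = π × 1.3⁴/4 = 2.24318 m⁴.
Centre of pressure: y_p = y_c + I_c/(y_c·A) = 2.267 + 2.24318/(2.267 × 5.30929) = 2.267 + 0.18637 = 2.45337 m along the plane.
The resultant acts 1.3 + 0.18637 = 1.48637 m (along the plate) below the hinge at the top edge, so the moment about the hinge is M = F × 1.48637 = 97.5933 × 1.48637 = 145.06 kN·m.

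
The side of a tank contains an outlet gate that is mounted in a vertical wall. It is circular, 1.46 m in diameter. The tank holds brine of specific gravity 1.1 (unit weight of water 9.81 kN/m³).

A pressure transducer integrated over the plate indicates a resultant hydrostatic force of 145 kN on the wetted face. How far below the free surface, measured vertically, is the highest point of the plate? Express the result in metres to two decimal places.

d_top ≈ 7.30 m

γ = 1.1 × 9.81 = 10.791 kN/m³.
A = π(0.73)² = 1.67415 m².
From F = γ·h_c·A, the centroid depth is h_c = 145/(10.791 × 1.67415) = 8.02624 m.
The centroid is at the centre, 0.73 m below the top of the plate, so the highest point sits at h_top = 8.02624 − 0.73 = 7.29624 m below the surface.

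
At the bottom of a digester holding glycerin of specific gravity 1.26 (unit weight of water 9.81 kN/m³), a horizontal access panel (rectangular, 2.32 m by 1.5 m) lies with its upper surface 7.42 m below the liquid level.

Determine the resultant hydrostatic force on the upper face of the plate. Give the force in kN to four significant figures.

γ = 1.26 × 9.81 = 12.3606 kN/m³.
The plate is horizontal, so pressure is uniform at p = γ·h = 12.3606 × 7.42 = 91.7157 kN/m².
A = 2.32 × 1.5 = 3.48 m².
F = p·A = 91.7157 × 3.48 = 319.171 kN.

F ≈ 319.2 kN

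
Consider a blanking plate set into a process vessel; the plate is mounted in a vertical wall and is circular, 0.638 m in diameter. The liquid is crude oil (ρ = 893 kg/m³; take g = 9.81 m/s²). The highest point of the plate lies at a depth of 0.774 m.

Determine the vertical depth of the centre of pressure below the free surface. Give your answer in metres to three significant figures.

h_p = 1.12 m

γ = ρg = 893 × 9.81 / 1000 = 8.76033 kN/m³.
The centroid is at the centre, 0.319 m below the top of the plate, so the centroid depth is h_c = 0.774 + 0.319 = 1.093 m.
A = π(0.319)² = 0.319692 m².
Resultant F = γ·h_c·A = 8.76033 × 1.093 × 0.319692 = 3.06106 kN.
I_c = πr⁴/4 = π × 0.319⁴/4 = 0.00813303 m⁴.
Centre of pressure: y_p = y_c + I_c/(y_c·A) = 1.093 + 0.00813303/(1.093 × 0.319692) = 1.093 + 0.0232756 = 1.11628 m along the plane.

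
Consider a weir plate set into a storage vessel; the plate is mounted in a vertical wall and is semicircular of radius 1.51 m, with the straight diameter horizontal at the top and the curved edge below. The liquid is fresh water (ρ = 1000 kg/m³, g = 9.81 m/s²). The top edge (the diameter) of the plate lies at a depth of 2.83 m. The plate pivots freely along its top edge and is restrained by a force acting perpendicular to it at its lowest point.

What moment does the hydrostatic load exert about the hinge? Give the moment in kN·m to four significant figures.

γ = ρg = 1000 × 9.81 = 9810 N/m³ = 9.81 kN/m³.
The centroid of a semicircle lies 4r/(3π) = 0.640864 m from the diameter, here below the top edge, so the centroid depth is h_c = 2.83 + 0.640864 = 3.47086 m.
A = πr²/2 = π × 1.51²/2 = 3.58157 m².
Resultant F = γ·h_c·A = 9.81 × 3.47086 × 3.58157 = 121.949 kN.
I_c = (π/8 − 8/(9π))·r⁴ = 0.109757 × 1.51⁴ = 0.570611 m⁴.
Centre of pressure: y_p = y_c + I_c/(y_c·A) = 3.47086 + 0.570611/(3.47086 × 3.58157) = 3.47086 + 0.0459018 = 3.51676 m along the plane.
The resultant acts 0.640864 + 0.0459018 = 0.686766 m (along the plate) below the hinge at the top edge, so the moment about the hinge is M = F × 0.686766 = 121.949 × 0.686766 = 83.7504 kN·m.

M ≈ 83.75 kN·m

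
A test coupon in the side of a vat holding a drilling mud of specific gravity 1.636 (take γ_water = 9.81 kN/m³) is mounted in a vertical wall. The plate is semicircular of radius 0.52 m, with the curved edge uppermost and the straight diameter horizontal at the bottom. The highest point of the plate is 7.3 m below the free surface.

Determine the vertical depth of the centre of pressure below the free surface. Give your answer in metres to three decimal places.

γ = 1.636 × 9.81 = 16.04916 kN/m³.
The centroid lies 4r/(3π) = 0.220695 m above the diameter, so r − 4r/(3π) = 0.52 − 0.220695 = 0.299305 m below the topmost point, so the centroid depth is h_c = 7.3 + 0.299305 = 7.59931 m.
A = πr²/2 = π × 0.52²/2 = 0.424743 m².
Resultant F = γ·h_c·A = 16.04916 × 7.59931 × 0.424743 = 51.8027 kN.
I_c = (π/8 − 8/(9π))·r⁴ = 0.109757 × 0.52⁴ = 0.00802501 m⁴.
Centre of pressure: y_p = y_c + I_c/(y_c·A) = 7.59931 + 0.00802501/(7.59931 × 0.424743) = 7.59931 + 0.00248625 = 7.6018 m along the plane.

h_p = 7.602 m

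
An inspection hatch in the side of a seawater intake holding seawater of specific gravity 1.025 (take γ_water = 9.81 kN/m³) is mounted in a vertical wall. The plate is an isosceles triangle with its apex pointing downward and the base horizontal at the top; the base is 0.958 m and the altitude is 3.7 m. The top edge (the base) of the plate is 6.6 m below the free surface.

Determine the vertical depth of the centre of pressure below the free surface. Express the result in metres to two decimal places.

γ = 1.025 × 9.81 = 10.05525 kN/m³.
With the apex down, the centroid sits h/3 = 3.7/3 = 1.23333 m below the base (the top edge), so the centroid depth is h_c = 6.6 + 1.23333 = 7.83333 m.
A = ½ × 0.958 × 3.7 = 1.7723 m².
Resultant F = γ·h_c·A = 10.05525 × 7.83333 × 1.7723 = 139.597 kN.
I_c = b·h³/36 = 0.958 × 3.7³/36 = 1.34793 m⁴.
Centre of pressure: y_p = y_c + I_c/(y_c·A) = 7.83333 + 1.34793/(7.83333 × 1.7723) = 7.83333 + 0.0970921 = 7.93042 m along the plane.

h_p = 7.93 m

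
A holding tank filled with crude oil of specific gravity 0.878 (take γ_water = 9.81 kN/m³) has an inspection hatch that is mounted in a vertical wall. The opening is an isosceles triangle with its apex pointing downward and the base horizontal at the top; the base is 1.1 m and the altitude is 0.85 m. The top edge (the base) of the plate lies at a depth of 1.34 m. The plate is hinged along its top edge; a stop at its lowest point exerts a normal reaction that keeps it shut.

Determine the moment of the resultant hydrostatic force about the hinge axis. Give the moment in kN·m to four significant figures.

M ≈ 2.014 kN·m

γ = 0.878 × 9.81 = 8.61318 kN/m³.
With the apex down, the centroid sits h/3 = 0.85/3 = 0.283333 m below the base (the top edge), so the centroid depth is h_c = 1.34 + 0.283333 = 1.62333 m.
A = ½ × 1.1 × 0.85 = 0.4675 m².
Resultant F = γ·h_c·A = 8.61318 × 1.62333 × 0.4675 = 6.5366 kN.
I_c = b·h³/36 = 1.1 × 0.85³/36 = 0.0187649 m⁴.
Centre of pressure: y_p = y_c + I_c/(y_c·A) = 1.62333 + 0.0187649/(1.62333 × 0.4675) = 1.62333 + 0.0247262 = 1.64806 m along the plane.
The resultant acts 0.283333 + 0.0247262 = 0.308059 m (along the plate) below the hinge at the top edge, so the moment about the hinge is M = F × 0.308059 = 6.5366 × 0.308059 = 2.01366 kN·m.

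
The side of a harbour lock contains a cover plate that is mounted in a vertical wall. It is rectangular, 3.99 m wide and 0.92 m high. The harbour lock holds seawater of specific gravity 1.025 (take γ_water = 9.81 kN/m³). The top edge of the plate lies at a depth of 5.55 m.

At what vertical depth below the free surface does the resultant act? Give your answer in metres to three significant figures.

γ = 1.025 × 9.81 = 10.05525 kN/m³.
The centroid lies 0.92/2 = 0.46 m below the top edge, so the centroid depth is h_c = 5.55 + 0.46 = 6.01 m.
A = 3.99 × 0.92 = 3.6708 m².
Resultant F = γ·h_c·A = 10.05525 × 6.01 × 3.6708 = 221.834 kN.
I_c = b·h³/12 = 3.99 × 0.92³/12 = 0.258914 m⁴.
Centre of pressure: y_p = y_c + I_c/(y_c·A) = 6.01 + 0.258914/(6.01 × 3.6708) = 6.01 + 0.011736 = 6.02174 m along the plane.

h_p = 6.02 m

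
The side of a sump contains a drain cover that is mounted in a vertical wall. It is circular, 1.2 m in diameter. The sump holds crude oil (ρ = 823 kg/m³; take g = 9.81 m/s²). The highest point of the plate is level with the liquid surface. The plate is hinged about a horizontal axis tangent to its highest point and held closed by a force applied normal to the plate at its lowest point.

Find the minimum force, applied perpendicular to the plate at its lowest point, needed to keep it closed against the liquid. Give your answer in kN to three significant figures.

P ≈ 3.42 kN

γ = ρg = 823 × 9.81 / 1000 = 8.07363 kN/m³.
The centroid is at the centre, 0.6 m below the top of the plate, so the centroid depth is h_c = 0.6 m.
A = π(0.6)² = 1.13097 m².
Resultant F = γ·h_c·A = 8.07363 × 0.6 × 1.13097 = 5.47862 kN.
I_c = πr⁴/4 = π × 0.6⁴/4 = 0.101788 m⁴.
Centre of pressure: y_p = y_c + I_c/(y_c·A) = 0.6 + 0.101788/(0.6 × 1.13097) = 0.6 + 0.150001 = 0.750001 m along the plane.
The resultant acts 0.6 + 0.150001 = 0.750001 m (along the plate) below the hinge at the top edge, so the moment about the hinge is M = F × 0.750001 = 5.47862 × 0.750001 = 4.10897 kN·m.
A normal force at the bottom, 1.2 m from the hinge, must supply this moment: P = 4.10897/1.2 = 3.42414 kN.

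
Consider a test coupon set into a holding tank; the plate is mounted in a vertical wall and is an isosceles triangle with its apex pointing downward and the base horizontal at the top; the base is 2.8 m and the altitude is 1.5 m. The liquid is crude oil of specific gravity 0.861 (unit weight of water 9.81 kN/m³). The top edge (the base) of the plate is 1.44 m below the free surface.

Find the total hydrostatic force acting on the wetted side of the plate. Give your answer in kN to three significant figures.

γ = 0.861 × 9.81 = 8.44641 kN/m³.
With the apex down, the centroid sits h/3 = 1.5/3 = 0.5 m below the base (the top edge), so the centroid depth is h_c = 1.44 + 0.5 = 1.94 m.
A = ½ × 2.8 × 1.5 = 2.1 m².
Resultant F = γ·h_c·A = 8.44641 × 1.94 × 2.1 = 34.4107 kN.

F ≈ 34.4 kN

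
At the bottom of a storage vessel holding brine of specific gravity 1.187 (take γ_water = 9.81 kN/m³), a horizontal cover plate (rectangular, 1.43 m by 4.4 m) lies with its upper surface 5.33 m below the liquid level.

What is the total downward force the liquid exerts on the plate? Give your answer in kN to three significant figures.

F ≈ 391 kN

γ = 1.187 × 9.81 = 11.64447 kN/m³.
The plate is horizontal, so pressure is uniform at p = γ·h = 11.64447 × 5.33 = 62.065 kN/m².
A = 1.43 × 4.4 = 6.292 m².
F = p·A = 62.065 × 6.292 = 390.513 kN.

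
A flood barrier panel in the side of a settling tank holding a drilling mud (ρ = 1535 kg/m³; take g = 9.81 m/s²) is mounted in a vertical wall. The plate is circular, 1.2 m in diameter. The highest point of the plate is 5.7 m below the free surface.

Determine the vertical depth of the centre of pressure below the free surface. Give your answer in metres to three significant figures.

h_p = 6.31 m

γ = ρg = 1535 × 9.81 / 1000 = 15.05835 kN/m³.
The centroid is at the centre, 0.6 m below the top of the plate, so the centroid depth is h_c = 5.7 + 0.6 = 6.3 m.
A = π(0.6)² = 1.13097 m².
Resultant F = γ·h_c·A = 15.05835 × 6.3 × 1.13097 = 107.292 kN.
I_c = πr⁴/4 = π × 0.6⁴/4 = 0.101788 m⁴.
Centre of pressure: y_p = y_c + I_c/(y_c·A) = 6.3 + 0.101788/(6.3 × 1.13097) = 6.3 + 0.0142858 = 6.31429 m along the plane.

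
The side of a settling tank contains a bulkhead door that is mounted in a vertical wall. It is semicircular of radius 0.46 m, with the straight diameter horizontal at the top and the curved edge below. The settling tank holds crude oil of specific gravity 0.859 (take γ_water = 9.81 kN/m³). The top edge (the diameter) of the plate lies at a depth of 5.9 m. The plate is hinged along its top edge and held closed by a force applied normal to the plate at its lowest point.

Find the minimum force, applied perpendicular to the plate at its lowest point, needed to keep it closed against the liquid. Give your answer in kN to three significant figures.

γ = 0.859 × 9.81 = 8.42679 kN/m³.
The centroid of a semicircle lies 4r/(3π) = 0.19523 m from the diameter, here below the top edge, so the centroid depth is h_c = 5.9 + 0.19523 = 6.09523 m.
A = πr²/2 = π × 0.46²/2 = 0.332381 m².
Resultant F = γ·h_c·A = 8.42679 × 6.09523 × 0.332381 = 17.0722 kN.
I_c = (π/8 − 8/(9π))·r⁴ = 0.109757 × 0.46⁴ = 0.00491432 m⁴.
Centre of pressure: y_p = y_c + I_c/(y_c·A) = 6.09523 + 0.00491432/(6.09523 × 0.332381) = 6.09523 + 0.0024257 = 6.09766 m along the plane.
The resultant acts 0.19523 + 0.0024257 = 0.197656 m (along the plate) below the hinge at the top edge, so the moment about the hinge is M = F × 0.197656 = 17.0722 × 0.197656 = 3.37442 kN·m.
A normal force at the bottom, 0.46 m from the hinge, must supply this moment: P = 3.37442/0.46 = 7.3357 kN.

P ≈ 7.34 kN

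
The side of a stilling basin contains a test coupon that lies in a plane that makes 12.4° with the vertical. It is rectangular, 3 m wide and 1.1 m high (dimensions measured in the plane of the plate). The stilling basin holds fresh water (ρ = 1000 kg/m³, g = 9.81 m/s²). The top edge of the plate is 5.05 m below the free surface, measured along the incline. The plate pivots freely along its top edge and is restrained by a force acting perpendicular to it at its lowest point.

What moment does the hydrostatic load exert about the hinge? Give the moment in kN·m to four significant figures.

γ = ρg = 1000 × 9.81 = 9810 N/m³ = 9.81 kN/m³.
The plate makes 12.4° with the vertical, i.e. θ = 90° − 12.4° = 77.6° to the horizontal. Measuring y along the incline from the free-surface line, vertical depth h = y·sinθ with sinθ = 0.976672.
The centroid lies 1.1/2 = 0.55 m below the top edge, so y_c = 5.05 + 0.55 = 5.6 m and h_c = 5.6 × 0.976672 = 5.46936 m.
A = 3 × 1.1 = 3.3 m².
Resultant F = γ·h_c·A = 9.81 × 5.46936 × 3.3 = 177.06 kN.
I_c = b·h³/12 = 3 × 1.1³/12 = 0.33275 m⁴.
Centre of pressure: y_p = y_c + I_c/(y_c·A) = 5.6 + 0.33275/(5.6 × 3.3) = 5.6 + 0.018006 = 5.61801 m along the plane.
The resultant acts 0.55 + 0.018006 = 0.568006 m (along the plate) below the hinge at the top edge, so the moment about the hinge is M = F × 0.568006 = 177.06 × 0.568006 = 100.571 kN·m.

M ≈ 100.6 kN·m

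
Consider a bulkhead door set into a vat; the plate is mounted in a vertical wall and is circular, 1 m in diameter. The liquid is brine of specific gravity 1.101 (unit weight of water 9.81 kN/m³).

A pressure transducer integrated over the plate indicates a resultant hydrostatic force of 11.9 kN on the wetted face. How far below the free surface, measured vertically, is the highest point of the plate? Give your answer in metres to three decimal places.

d_top ≈ 0.903 m

γ = 1.101 × 9.81 = 10.80081 kN/m³.
A = π(0.5)² = 0.785398 m².
From F = γ·h_c·A, the centroid depth is h_c = 11.9/(10.80081 × 0.785398) = 1.40282 m.
The centroid is at the centre, 0.5 m below the top of the plate, so the highest point sits at h_top = 1.40282 − 0.5 = 0.90282 m below the surface.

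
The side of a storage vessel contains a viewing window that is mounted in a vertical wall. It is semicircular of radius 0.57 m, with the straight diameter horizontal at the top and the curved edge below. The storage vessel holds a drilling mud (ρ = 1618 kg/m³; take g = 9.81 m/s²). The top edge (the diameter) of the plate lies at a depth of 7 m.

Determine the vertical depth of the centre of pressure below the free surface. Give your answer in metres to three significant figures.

γ = ρg = 1618 × 9.81 / 1000 = 15.87258 kN/m³.
The centroid of a semicircle lies 4r/(3π) = 0.241916 m from the diameter, here below the top edge, so the centroid depth is h_c = 7 + 0.241916 = 7.24192 m.
A = πr²/2 = π × 0.57²/2 = 0.510352 m².
Resultant F = γ·h_c·A = 15.87258 × 7.24192 × 0.510352 = 58.6639 kN.
I_c = (π/8 − 8/(9π))·r⁴ = 0.109757 × 0.57⁴ = 0.011586 m⁴.
Centre of pressure: y_p = y_c + I_c/(y_c·A) = 7.24192 + 0.011586/(7.24192 × 0.510352) = 7.24192 + 0.0031348 = 7.24505 m along the plane.

h_p = 7.25 m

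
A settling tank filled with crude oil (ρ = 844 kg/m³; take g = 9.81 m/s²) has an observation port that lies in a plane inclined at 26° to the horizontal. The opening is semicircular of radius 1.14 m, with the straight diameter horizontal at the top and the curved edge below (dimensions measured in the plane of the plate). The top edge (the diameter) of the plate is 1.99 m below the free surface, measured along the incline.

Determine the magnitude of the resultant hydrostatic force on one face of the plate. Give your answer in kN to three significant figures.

F ≈ 18.3 kN

γ = ρg = 844 × 9.81 / 1000 = 8.27964 kN/m³.
Let θ = 26° be the plate's angle to the horizontal; measure y along the incline from where the plane meets the free surface. Vertical depth h = y·sinθ with sinθ = 0.438371.
The centroid of a semicircle lies 4r/(3π) = 0.483831 m from the diameter, here below the top edge, so y_c = 1.99 + 0.483831 = 2.47383 m and h_c = 2.47383 × 0.438371 = 1.08446 m.
A = πr²/2 = π × 1.14²/2 = 2.04141 m².
Resultant F = γ·h_c·A = 8.27964 × 1.08446 × 2.04141 = 18.3297 kN.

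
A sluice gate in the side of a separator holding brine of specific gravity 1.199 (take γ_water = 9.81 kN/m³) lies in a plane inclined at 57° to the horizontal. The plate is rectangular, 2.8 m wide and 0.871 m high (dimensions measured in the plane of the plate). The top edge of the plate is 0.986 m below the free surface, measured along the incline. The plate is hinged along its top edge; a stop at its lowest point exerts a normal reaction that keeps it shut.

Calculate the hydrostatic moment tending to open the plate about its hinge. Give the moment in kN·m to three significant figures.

M ≈ 16.4 kN·m

γ = 1.199 × 9.81 = 11.76219 kN/m³.
Let θ = 57° be the plate's angle to the horizontal; measure y along the incline from where the plane meets the free surface. Vertical depth h = y·sinθ with sinθ = 0.838671.
The centroid lies 0.871/2 = 0.4355 m below the top edge, so y_c = 0.986 + 0.4355 = 1.4215 m and h_c = 1.4215 × 0.838671 = 1.19217 m.
A = 2.8 × 0.871 = 2.4388 m².
Resultant F = γ·h_c·A = 11.76219 × 1.19217 × 2.4388 = 34.1981 kN.
I_c = b·h³/12 = 2.8 × 0.871³/12 = 0.154181 m⁴.
Centre of pressure: y_p = y_c + I_c/(y_c·A) = 1.4215 + 0.154181/(1.4215 × 2.4388) = 1.4215 + 0.0444742 = 1.46597 m along the plane.
The resultant acts 0.4355 + 0.0444742 = 0.479974 m (along the plate) below the hinge at the top edge, so the moment about the hinge is M = F × 0.479974 = 34.1981 × 0.479974 = 16.4142 kN·m.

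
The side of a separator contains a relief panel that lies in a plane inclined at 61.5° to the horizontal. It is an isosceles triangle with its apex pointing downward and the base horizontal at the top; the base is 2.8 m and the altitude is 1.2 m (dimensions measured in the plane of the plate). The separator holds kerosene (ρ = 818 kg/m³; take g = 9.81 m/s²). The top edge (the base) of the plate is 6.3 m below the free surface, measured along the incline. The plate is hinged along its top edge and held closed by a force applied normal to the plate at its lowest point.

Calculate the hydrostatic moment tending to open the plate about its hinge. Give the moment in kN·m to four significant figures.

M ≈ 32.70 kN·m

γ = ρg = 818 × 9.81 / 1000 = 8.02458 kN/m³.
Let θ = 61.5° be the plate's angle to the horizontal; measure y along the incline from where the plane meets the free surface. Vertical depth h = y·sinθ with sinθ = 0.878817.
With the apex down, the centroid sits h/3 = 1.2/3 = 0.4 m below the base (the top edge), so y_c = 6.3 + 0.4 = 6.7 m and h_c = 6.7 × 0.878817 = 5.88807 m.
A = ½ × 2.8 × 1.2 = 1.68 m².
Resultant F = γ·h_c·A = 8.02458 × 5.88807 × 1.68 = 79.3788 kN.
I_c = b·h³/36 = 2.8 × 1.2³/36 = 0.1344 m⁴.
Centre of pressure: y_p = y_c + I_c/(y_c·A) = 6.7 + 0.1344/(6.7 × 1.68) = 6.7 + 0.0119403 = 6.71194 m along the plane.
The resultant acts 0.4 + 0.0119403 = 0.41194 m (along the plate) below the hinge at the top edge, so the moment about the hinge is M = F × 0.41194 = 79.3788 × 0.41194 = 32.6993 kN·m.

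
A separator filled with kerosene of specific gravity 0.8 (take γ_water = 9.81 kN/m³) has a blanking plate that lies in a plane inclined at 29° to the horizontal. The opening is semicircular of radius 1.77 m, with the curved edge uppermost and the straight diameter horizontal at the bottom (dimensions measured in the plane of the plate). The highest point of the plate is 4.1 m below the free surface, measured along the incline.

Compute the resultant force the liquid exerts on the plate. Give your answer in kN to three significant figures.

F ≈ 95.8 kN

γ = 0.8 × 9.81 = 7.848 kN/m³.
Let θ = 29° be the plate's angle to the horizontal; measure y along the incline from where the plane meets the free surface. Vertical depth h = y·sinθ with sinθ = 0.484810.
The centroid lies 4r/(3π) = 0.751211 m above the diameter, so r − 4r/(3π) = 1.77 − 0.751211 = 1.01879 m below the topmost point, so y_c = 4.1 + 1.01879 = 5.11879 m and h_c = 5.11879 × 0.484810 = 2.48164 m.
A = πr²/2 = π × 1.77²/2 = 4.92115 m².
Resultant F = γ·h_c·A = 7.848 × 2.48164 × 4.92115 = 95.8439 kN.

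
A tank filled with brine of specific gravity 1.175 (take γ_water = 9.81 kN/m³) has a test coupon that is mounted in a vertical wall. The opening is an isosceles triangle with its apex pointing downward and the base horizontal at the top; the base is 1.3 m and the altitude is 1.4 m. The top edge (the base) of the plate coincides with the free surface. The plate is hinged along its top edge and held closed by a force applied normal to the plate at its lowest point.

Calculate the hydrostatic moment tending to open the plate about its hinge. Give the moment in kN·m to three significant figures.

γ = 1.175 × 9.81 = 11.52675 kN/m³.
With the apex down, the centroid sits h/3 = 1.4/3 = 0.466667 m below the base (the top edge), so the centroid depth is h_c = 0.466667 m.
A = ½ × 1.3 × 1.4 = 0.91 m².
Resultant F = γ·h_c·A = 11.52675 × 0.466667 × 0.91 = 4.89503 kN.
I_c = b·h³/36 = 1.3 × 1.4³/36 = 0.0990889 m⁴.
Centre of pressure: y_p = y_c + I_c/(y_c·A) = 0.466667 + 0.0990889/(0.466667 × 0.91) = 0.466667 + 0.233333 = 0.7 m along the plane.
The resultant acts 0.466667 + 0.233333 = 0.7 m (along the plate) below the hinge at the top edge, so the moment about the hinge is M = F × 0.7 = 4.89503 × 0.7 = 3.42652 kN·m.

M ≈ 3.43 kN·m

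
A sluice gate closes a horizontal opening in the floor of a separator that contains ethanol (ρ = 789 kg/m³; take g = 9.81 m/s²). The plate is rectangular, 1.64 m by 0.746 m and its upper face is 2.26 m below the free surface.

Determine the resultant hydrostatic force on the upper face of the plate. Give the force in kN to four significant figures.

F ≈ 21.40 kN

γ = ρg = 789 × 9.81 / 1000 = 7.74009 kN/m³.
The plate is horizontal, so pressure is uniform at p = γ·h = 7.74009 × 2.26 = 17.4926 kN/m².
A = 1.64 × 0.746 = 1.22344 m².
F = p·A = 17.4926 × 1.22344 = 21.4011 kN.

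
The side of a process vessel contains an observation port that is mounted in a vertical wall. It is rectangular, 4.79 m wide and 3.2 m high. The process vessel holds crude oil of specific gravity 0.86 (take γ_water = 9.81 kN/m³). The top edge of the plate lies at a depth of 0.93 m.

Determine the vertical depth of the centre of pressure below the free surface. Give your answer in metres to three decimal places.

h_p = 2.867 m

γ = 0.86 × 9.81 = 8.4366 kN/m³.
The centroid lies 3.2/2 = 1.6 m below the top edge, so the centroid depth is h_c = 0.93 + 1.6 = 2.53 m.
A = 4.79 × 3.2 = 15.328 m².
Resultant F = γ·h_c·A = 8.4366 × 2.53 × 15.328 = 327.17 kN.
I_c = b·h³/12 = 4.79 × 3.2³/12 = 13.0799 m⁴.
Centre of pressure: y_p = y_c + I_c/(y_c·A) = 2.53 + 13.0799/(2.53 × 15.328) = 2.53 + 0.337286 = 2.86729 m along the plane.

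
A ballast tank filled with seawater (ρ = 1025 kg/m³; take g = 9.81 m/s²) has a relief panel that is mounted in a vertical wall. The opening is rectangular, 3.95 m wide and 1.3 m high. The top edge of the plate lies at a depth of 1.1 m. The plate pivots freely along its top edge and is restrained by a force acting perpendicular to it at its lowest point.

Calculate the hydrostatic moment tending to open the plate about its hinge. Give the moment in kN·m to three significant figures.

M ≈ 66.0 kN·m

γ = ρg = 1025 × 9.81 / 1000 = 10.05525 kN/m³.
The centroid lies 1.3/2 = 0.65 m below the top edge, so the centroid depth is h_c = 1.1 + 0.65 = 1.75 m.
A = 3.95 × 1.3 = 5.135 m².
Resultant F = γ·h_c·A = 10.05525 × 1.75 × 5.135 = 90.359 kN.
I_c = b·h³/12 = 3.95 × 1.3³/12 = 0.723179 m⁴.
Centre of pressure: y_p = y_c + I_c/(y_c·A) = 1.75 + 0.723179/(1.75 × 5.135) = 1.75 + 0.0804762 = 1.83048 m along the plane.
The resultant acts 0.65 + 0.0804762 = 0.730476 m (along the plate) below the hinge at the top edge, so the moment about the hinge is M = F × 0.730476 = 90.359 × 0.730476 = 66.0051 kN·m.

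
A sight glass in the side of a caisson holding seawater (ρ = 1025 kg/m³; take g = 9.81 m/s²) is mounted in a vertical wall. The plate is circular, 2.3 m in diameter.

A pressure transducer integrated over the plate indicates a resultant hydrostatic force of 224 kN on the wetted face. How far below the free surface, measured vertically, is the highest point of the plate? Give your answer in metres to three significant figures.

d_top ≈ 4.21 m

γ = ρg = 1025 × 9.81 / 1000 = 10.05525 kN/m³.
A = π(1.15)² = 4.15476 m².
From F = γ·h_c·A, the centroid depth is h_c = 224/(10.05525 × 4.15476) = 5.36178 m.
The centroid is at the centre, 1.15 m below the top of the plate, so the highest point sits at h_top = 5.36178 − 1.15 = 4.21178 m below the surface.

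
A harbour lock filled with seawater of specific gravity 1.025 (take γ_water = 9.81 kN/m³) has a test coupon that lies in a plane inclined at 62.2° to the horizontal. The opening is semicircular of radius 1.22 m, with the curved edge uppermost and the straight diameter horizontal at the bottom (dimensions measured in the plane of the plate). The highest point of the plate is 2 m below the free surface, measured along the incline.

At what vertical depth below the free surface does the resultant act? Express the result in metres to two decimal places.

h_p = 2.42 m

γ = 1.025 × 9.81 = 10.05525 kN/m³.
Let θ = 62.2° be the plate's angle to the horizontal; measure y along the incline from where the plane meets the free surface. Vertical depth h = y·sinθ with sinθ = 0.884581.
The centroid lies 4r/(3π) = 0.517784 m above the diameter, so r − 4r/(3π) = 1.22 − 0.517784 = 0.702216 m below the topmost point, so y_c = 2 + 0.702216 = 2.70222 m and h_c = 2.70222 × 0.884581 = 2.39033 m.
A = πr²/2 = π × 1.22²/2 = 2.33797 m².
Resultant F = γ·h_c·A = 10.05525 × 2.39033 × 2.33797 = 56.194 kN.
I_c = (π/8 − 8/(9π))·r⁴ = 0.109757 × 1.22⁴ = 0.243148 m⁴.
Centre of pressure: y_p = y_c + I_c/(y_c·A) = 2.70222 + 0.243148/(2.70222 × 2.33797) = 2.70222 + 0.0384867 = 2.74071 m along the plane.
Vertically, h_p = y_p·sinθ = 2.74071 × 0.884581 = 2.42438 m.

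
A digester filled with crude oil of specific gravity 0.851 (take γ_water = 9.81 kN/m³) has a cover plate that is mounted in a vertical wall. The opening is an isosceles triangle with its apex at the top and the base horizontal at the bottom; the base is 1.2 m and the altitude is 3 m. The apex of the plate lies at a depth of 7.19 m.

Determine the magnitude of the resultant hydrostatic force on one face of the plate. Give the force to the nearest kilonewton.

γ = 0.851 × 9.81 = 8.34831 kN/m³.
With the apex up, the centroid sits 2h/3 = 2 × 3/3 = 2 m below the apex, so the centroid depth is h_c = 7.19 + 2 = 9.19 m.
A = ½ × 1.2 × 3 = 1.8 m².
Resultant F = γ·h_c·A = 8.34831 × 9.19 × 1.8 = 138.098 kN.

F ≈ 138 kN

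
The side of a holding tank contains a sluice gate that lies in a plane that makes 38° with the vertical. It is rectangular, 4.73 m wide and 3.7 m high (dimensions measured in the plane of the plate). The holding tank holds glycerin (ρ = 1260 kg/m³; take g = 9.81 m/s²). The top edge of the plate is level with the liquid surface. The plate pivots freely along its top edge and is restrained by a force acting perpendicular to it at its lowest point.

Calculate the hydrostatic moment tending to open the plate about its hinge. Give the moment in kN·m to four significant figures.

M ≈ 777.9 kN·m

γ = ρg = 1260 × 9.81 / 1000 = 12.3606 kN/m³.
The plate makes 38° with the vertical, i.e. θ = 90° − 38° = 52° to the horizontal. Measuring y along the incline from the free-surface line, vertical depth h = y·sinθ with sinθ = 0.788011.
The centroid lies 3.7/2 = 1.85 m below the top edge, so y_c = 1.85 m and h_c = 1.85 × 0.788011 = 1.45782 m.
A = 4.73 × 3.7 = 17.501 m².
Resultant F = γ·h_c·A = 12.3606 × 1.45782 × 17.501 = 315.36 kN.
I_c = b·h³/12 = 4.73 × 3.7³/12 = 19.9657 m⁴.
Centre of pressure: y_p = y_c + I_c/(y_c·A) = 1.85 + 19.9657/(1.85 × 17.501) = 1.85 + 0.616666 = 2.46667 m along the plane.
The resultant acts 1.85 + 0.616666 = 2.46667 m (along the plate) below the hinge at the top edge, so the moment about the hinge is M = F × 2.46667 = 315.36 × 2.46667 = 777.889 kN·m.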